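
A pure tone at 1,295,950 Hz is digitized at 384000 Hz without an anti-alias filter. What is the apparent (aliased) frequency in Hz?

Nyquist = 384,000/2 = 192,000 Hz; 1,295,950 Hz exceeds it.
Alias = |1,295,950 − 3×384,000| = |1,295,950 − 1,152,000| = 143,950 Hz.

143,950 Hz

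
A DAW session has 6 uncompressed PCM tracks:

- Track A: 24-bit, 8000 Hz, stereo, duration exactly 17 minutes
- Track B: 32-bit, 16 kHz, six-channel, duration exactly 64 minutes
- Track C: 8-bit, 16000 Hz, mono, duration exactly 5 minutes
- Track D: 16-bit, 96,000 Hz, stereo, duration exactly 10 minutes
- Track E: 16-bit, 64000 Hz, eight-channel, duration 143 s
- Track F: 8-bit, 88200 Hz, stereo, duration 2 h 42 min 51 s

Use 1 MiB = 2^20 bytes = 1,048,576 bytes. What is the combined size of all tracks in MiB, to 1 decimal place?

3460.7 MiB

Track A: exactly 17 minutes = 1,020 s; 8,000 × 1,020 × 3 × 2 = 48,960,000 bytes.
Track B: exactly 64 minutes = 3,840 s; 16,000 × 3,840 × 4 × 6 = 1,474,560,000 bytes.
Track C: exactly 5 minutes = 300 s; 16,000 × 300 × 1 × 1 = 4,800,000 bytes.
Track D: exactly 10 minutes = 600 s; 96,000 × 600 × 2 × 2 = 230,400,000 bytes.
Track E: 64,000 × 143 × 2 × 8 = 146,432,000 bytes.
Track F: 2 h 42 min 51 s = 9,771 s; 88,200 × 9,771 × 1 × 2 = 1,723,604,400 bytes.
Total = 3,628,756,400 bytes = 3460.7 MiB.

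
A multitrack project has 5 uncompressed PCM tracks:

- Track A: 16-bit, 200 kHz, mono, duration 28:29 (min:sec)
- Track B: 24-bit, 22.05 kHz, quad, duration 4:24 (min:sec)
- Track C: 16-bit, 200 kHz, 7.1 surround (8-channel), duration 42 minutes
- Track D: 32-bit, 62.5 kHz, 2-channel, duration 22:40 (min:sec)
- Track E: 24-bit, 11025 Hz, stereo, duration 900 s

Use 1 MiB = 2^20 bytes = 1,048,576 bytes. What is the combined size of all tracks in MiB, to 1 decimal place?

Track A: 28:29 (min:sec) = 1,709 s; 200,000 × 1,709 × 2 × 1 = 683,600,000 bytes.
Track B: 4:24 (min:sec) = 264 s; 22,050 × 264 × 3 × 4 = 69,854,400 bytes.
Track C: 42 minutes = 2,520 s; 200,000 × 2,520 × 2 × 8 = 8,064,000,000 bytes.
Track D: 22:40 (min:sec) = 1,360 s; 62,500 × 1,360 × 4 × 2 = 680,000,000 bytes.
Track E: 11,025 × 900 × 3 × 2 = 59,535,000 bytes.
Total = 9,556,989,400 bytes = 9114.3 MiB.

9114.3 MiB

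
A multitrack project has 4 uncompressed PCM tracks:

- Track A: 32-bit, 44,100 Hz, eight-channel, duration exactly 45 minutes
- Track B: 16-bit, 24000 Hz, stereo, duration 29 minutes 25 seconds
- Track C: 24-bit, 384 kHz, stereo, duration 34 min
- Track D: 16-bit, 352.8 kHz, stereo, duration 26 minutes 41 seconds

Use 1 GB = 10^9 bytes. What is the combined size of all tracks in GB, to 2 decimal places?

10.94 GB

Track A: exactly 45 minutes = 2,700 s; 44,100 × 2,700 × 4 × 8 = 3,810,240,000 bytes.
Track B: 29 minutes 25 seconds = 1,765 s; 24,000 × 1,765 × 2 × 2 = 169,440,000 bytes.
Track C: 34 min = 2,040 s; 384,000 × 2,040 × 3 × 2 = 4,700,160,000 bytes.
Track D: 26 minutes 41 seconds = 1,601 s; 352,800 × 1,601 × 2 × 2 = 2,259,331,200 bytes.
Total = 10,939,171,200 bytes = 10.94 GB.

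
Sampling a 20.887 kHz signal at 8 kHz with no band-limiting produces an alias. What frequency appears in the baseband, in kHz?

Nyquist = 8,000/2 = 4,000 Hz; 20,887 Hz exceeds it.
Alias = |20,887 − 3×8,000| = |20,887 − 24,000| = 3,113 Hz = 3.113 kHz.

3.113 kHz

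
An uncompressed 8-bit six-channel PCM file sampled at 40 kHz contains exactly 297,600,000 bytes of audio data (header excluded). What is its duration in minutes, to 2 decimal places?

20.67 minutes

Byte rate = 40,000 × 1 × 6 = 240,000 bytes/s.
Duration = 297,600,000 / 240,000 = 1,240 s.
1,240 s / 60 = 20.67 minutes.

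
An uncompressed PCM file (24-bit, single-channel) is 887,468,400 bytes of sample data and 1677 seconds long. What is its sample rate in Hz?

Bytes = sample_rate × seconds × bytes_per_sample × channels.
sample_rate = 887,468,400 / (1,677 × 3 × 1) = 887,468,400 / 5,031 = 176,400 Hz.

176,400 Hz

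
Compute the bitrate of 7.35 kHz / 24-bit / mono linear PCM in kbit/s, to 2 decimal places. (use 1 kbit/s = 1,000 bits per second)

176.40 kbit/s

Bit rate = 7,350 × 24 × 1 = 176,400 bits/s.
= 176.40 kbit/s.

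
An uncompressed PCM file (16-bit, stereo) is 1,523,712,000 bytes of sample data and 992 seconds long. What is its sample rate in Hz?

384,000 Hz

Bytes = sample_rate × seconds × bytes_per_sample × channels.
sample_rate = 1,523,712,000 / (992 × 2 × 2) = 1,523,712,000 / 3,968 = 384,000 Hz.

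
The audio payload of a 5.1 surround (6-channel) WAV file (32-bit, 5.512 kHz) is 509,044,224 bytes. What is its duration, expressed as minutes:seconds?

Byte rate = 5,512 × 4 × 6 = 132,288 bytes/s.
Duration = 509,044,224 / 132,288 = 3,848 s.
3,848 s = 64:08.

64:08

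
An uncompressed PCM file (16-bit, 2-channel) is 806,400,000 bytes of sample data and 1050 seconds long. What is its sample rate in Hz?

192,000 Hz

Bytes = sample_rate × seconds × bytes_per_sample × channels.
sample_rate = 806,400,000 / (1,050 × 2 × 2) = 806,400,000 / 4,200 = 192,000 Hz.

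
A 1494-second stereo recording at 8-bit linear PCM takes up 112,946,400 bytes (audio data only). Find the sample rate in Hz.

Bytes = sample_rate × seconds × bytes_per_sample × channels.
sample_rate = 112,946,400 / (1,494 × 1 × 2) = 112,946,400 / 2,988 = 37,800 Hz.

37,800 Hz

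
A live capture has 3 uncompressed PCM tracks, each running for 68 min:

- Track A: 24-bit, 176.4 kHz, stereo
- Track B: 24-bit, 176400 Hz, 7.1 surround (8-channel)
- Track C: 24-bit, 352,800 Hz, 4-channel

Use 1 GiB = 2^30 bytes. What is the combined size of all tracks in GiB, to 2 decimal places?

36.20 GiB

68 min = 4,080 s.
Track A: 176,400 × 4,080 × 3 × 2 = 4,318,272,000 bytes.
Track B: 176,400 × 4,080 × 3 × 8 = 17,273,088,000 bytes.
Track C: 352,800 × 4,080 × 3 × 4 = 17,273,088,000 bytes.
Total = 38,864,448,000 bytes = 36.20 GiB.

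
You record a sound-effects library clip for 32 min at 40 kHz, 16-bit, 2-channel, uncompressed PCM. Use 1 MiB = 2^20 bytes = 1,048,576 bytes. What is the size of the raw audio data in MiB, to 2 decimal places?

292.97 MiB

Duration = 32 min = 1,920 s.
Bytes = 40,000 samples/s × 1,920 s × 2 bytes/sample × 2 ch = 307,200,000 bytes.
307,200,000 / 1,048,576 = 292.97 MiB.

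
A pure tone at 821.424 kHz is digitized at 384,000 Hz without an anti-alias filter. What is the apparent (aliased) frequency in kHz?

53.424 kHz

Nyquist = 384,000/2 = 192,000 Hz; 821,424 Hz exceeds it.
Alias = |821,424 − 2×384,000| = |821,424 − 768,000| = 53,424 Hz = 53.424 kHz.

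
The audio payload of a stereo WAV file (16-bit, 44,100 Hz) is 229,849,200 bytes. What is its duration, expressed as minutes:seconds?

21:43

Byte rate = 44,100 × 2 × 2 = 176,400 bytes/s.
Duration = 229,849,200 / 176,400 = 1,303 s.
1,303 s = 21:43.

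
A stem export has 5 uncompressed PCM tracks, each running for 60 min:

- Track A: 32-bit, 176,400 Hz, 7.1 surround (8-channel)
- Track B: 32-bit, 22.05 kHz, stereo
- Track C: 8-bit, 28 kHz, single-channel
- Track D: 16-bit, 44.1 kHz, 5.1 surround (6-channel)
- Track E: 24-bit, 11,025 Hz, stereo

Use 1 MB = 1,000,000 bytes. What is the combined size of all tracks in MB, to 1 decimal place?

60 min = 3,600 s.
Track A: 176,400 × 3,600 × 4 × 8 = 20,321,280,000 bytes.
Track B: 22,050 × 3,600 × 4 × 2 = 635,040,000 bytes.
Track C: 28,000 × 3,600 × 1 × 1 = 100,800,000 bytes.
Track D: 44,100 × 3,600 × 2 × 6 = 1,905,120,000 bytes.
Track E: 11,025 × 3,600 × 3 × 2 = 238,140,000 bytes.
Total = 23,200,380,000 bytes = 23200.4 MB.

23200.4 MB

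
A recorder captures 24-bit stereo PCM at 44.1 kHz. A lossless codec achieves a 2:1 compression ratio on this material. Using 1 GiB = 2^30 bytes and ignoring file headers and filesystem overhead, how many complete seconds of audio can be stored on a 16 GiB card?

Uncompressed byte rate = 44,100 × 3 × 2 = 264,600 bytes/s.
After 2:1 compression, effective rate ≈ 132300 bytes/s.
Capacity = 16 × 1,073,741,824 = 17,179,869,184 bytes.
17,179,869,184 / effective rate ≈ 129855.4 s → 129,855 seconds.

129,855 seconds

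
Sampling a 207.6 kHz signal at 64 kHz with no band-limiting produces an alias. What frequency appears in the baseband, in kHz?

Nyquist = 64,000/2 = 32,000 Hz; 207,600 Hz exceeds it.
Alias = |207,600 − 3×64,000| = |207,600 − 192,000| = 15,600 Hz = 15.6 kHz.

15.6 kHz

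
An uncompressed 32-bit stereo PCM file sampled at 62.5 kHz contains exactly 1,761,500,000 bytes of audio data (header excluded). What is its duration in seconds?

Byte rate = 62,500 × 4 × 2 = 500,000 bytes/s.
Duration = 1,761,500,000 / 500,000 = 3,523 s.

3,523 seconds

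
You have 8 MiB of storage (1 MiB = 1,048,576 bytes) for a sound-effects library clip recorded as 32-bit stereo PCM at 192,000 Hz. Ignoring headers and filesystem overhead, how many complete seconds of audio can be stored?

Uncompressed byte rate = 192,000 × 4 × 2 = 1,536,000 bytes/s.
Capacity = 8 × 1,048,576 = 8,388,608 bytes.
8,388,608 / 1,536,000 ≈ 5.46 s → 5 seconds.

5 seconds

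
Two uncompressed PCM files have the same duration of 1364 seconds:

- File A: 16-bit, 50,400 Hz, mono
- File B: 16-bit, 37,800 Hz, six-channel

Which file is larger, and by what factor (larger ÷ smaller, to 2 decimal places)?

File B, by a factor of 4.50

File A: 50,400 × 2 × 1 = 100,800 bytes/s.
File B: 37,800 × 2 × 6 = 453,600 bytes/s.
File B is larger; ratio = 618,710,400 / 137,491,200 = 4.50.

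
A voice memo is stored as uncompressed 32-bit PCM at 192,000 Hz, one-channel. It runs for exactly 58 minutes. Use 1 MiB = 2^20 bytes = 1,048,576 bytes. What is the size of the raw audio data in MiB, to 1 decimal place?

2548.8 MiB

Duration = exactly 58 minutes = 3,480 s.
Bytes = 192,000 samples/s × 3,480 s × 4 bytes/sample × 1 ch = 2,672,640,000 bytes.
2,672,640,000 / 1,048,576 = 2548.8 MiB.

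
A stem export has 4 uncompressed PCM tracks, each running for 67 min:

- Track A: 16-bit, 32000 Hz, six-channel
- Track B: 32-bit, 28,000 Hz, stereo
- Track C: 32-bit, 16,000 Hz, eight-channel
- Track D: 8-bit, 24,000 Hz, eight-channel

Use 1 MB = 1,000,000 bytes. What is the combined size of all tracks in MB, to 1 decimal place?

5274.2 MB

67 min = 4,020 s.
Track A: 32,000 × 4,020 × 2 × 6 = 1,543,680,000 bytes.
Track B: 28,000 × 4,020 × 4 × 2 = 900,480,000 bytes.
Track C: 16,000 × 4,020 × 4 × 8 = 2,058,240,000 bytes.
Track D: 24,000 × 4,020 × 1 × 8 = 771,840,000 bytes.
Total = 5,274,240,000 bytes = 5274.2 MB.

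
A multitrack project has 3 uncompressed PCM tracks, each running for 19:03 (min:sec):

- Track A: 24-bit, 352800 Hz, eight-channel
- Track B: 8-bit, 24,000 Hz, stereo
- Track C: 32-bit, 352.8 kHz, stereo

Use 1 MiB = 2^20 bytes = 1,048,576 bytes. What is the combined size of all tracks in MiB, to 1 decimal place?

19:03 (min:sec) = 1,143 s.
Track A: 352,800 × 1,143 × 3 × 8 = 9,678,009,600 bytes.
Track B: 24,000 × 1,143 × 1 × 2 = 54,864,000 bytes.
Track C: 352,800 × 1,143 × 4 × 2 = 3,226,003,200 bytes.
Total = 12,958,876,800 bytes = 12358.5 MiB.

12358.5 MiB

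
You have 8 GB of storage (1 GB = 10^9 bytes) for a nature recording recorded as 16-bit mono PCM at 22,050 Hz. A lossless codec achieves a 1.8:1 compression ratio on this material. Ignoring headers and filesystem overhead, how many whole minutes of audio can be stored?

5,442 minutes

Uncompressed byte rate = 22,050 × 2 × 1 = 44,100 bytes/s.
After 1.8:1 compression, effective rate ≈ 24500 bytes/s.
Capacity = 8 × 1,000,000,000 = 8,000,000,000 bytes.
8,000,000,000 / effective rate ≈ 326530.61 s → 5,442 minutes.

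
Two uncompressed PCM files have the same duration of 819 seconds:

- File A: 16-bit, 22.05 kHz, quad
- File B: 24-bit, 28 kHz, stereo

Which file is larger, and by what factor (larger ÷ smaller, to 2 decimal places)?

File A: 22,050 × 2 × 4 = 176,400 bytes/s.
File B: 28,000 × 3 × 2 = 168,000 bytes/s.
File A is larger; ratio = 144,471,600 / 137,592,000 = 1.05.

File A, by a factor of 1.05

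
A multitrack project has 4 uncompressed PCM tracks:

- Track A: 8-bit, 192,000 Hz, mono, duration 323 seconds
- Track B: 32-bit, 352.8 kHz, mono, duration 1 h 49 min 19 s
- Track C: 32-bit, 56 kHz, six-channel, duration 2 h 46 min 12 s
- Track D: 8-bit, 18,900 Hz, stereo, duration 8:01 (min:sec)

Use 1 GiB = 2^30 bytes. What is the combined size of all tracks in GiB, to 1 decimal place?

21.2 GiB

Track A: 192,000 × 323 × 1 × 1 = 62,016,000 bytes.
Track B: 1 h 49 min 19 s = 6,559 s; 352,800 × 6,559 × 4 × 1 = 9,256,060,800 bytes.
Track C: 2 h 46 min 12 s = 9,972 s; 56,000 × 9,972 × 4 × 6 = 13,402,368,000 bytes.
Track D: 8:01 (min:sec) = 481 s; 18,900 × 481 × 1 × 2 = 18,181,800 bytes.
Total = 22,738,626,600 bytes = 21.2 GiB.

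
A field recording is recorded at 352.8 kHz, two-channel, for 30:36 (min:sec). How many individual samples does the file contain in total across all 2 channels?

1,295,481,600 samples

30:36 (min:sec) = 1,836 s.
352,800 × 1,836 s × 2 ch = 1,295,481,600 samples.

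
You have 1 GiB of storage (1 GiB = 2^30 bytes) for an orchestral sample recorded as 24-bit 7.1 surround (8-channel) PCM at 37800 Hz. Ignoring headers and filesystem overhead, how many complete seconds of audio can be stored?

1,183 seconds

Uncompressed byte rate = 37,800 × 3 × 8 = 907,200 bytes/s.
Capacity = 1 × 1,073,741,824 = 1,073,741,824 bytes.
1,073,741,824 / 907,200 ≈ 1183.58 s → 1,183 seconds.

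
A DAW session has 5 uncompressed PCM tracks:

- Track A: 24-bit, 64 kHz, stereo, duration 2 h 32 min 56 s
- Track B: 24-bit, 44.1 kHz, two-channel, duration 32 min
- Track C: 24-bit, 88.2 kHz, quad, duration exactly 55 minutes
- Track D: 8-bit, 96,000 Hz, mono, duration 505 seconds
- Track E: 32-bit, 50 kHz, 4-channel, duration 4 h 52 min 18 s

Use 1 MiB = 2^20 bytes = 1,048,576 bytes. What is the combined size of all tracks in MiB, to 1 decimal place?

Track A: 2 h 32 min 56 s = 9,176 s; 64,000 × 9,176 × 3 × 2 = 3,523,584,000 bytes.
Track B: 32 min = 1,920 s; 44,100 × 1,920 × 3 × 2 = 508,032,000 bytes.
Track C: exactly 55 minutes = 3,300 s; 88,200 × 3,300 × 3 × 4 = 3,492,720,000 bytes.
Track D: 96,000 × 505 × 1 × 1 = 48,480,000 bytes.
Track E: 4 h 52 min 18 s = 17,538 s; 50,000 × 17,538 × 4 × 4 = 14,030,400,000 bytes.
Total = 21,603,216,000 bytes = 20602.4 MiB.

20602.4 MiB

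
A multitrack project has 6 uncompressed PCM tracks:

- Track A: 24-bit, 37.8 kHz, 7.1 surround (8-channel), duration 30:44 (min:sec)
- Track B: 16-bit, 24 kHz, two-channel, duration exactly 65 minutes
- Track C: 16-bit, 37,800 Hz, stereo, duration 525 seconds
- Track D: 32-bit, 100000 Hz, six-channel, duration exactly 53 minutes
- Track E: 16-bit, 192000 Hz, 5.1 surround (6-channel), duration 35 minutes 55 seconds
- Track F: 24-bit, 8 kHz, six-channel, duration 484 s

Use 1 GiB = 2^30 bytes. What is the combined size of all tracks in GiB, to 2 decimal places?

Track A: 30:44 (min:sec) = 1,844 s; 37,800 × 1,844 × 3 × 8 = 1,672,876,800 bytes.
Track B: exactly 65 minutes = 3,900 s; 24,000 × 3,900 × 2 × 2 = 374,400,000 bytes.
Track C: 37,800 × 525 × 2 × 2 = 79,380,000 bytes.
Track D: exactly 53 minutes = 3,180 s; 100,000 × 3,180 × 4 × 6 = 7,632,000,000 bytes.
Track E: 35 minutes 55 seconds = 2,155 s; 192,000 × 2,155 × 2 × 6 = 4,965,120,000 bytes.
Track F: 8,000 × 484 × 3 × 6 = 69,696,000 bytes.
Total = 14,793,472,800 bytes = 13.78 GiB.

13.78 GiB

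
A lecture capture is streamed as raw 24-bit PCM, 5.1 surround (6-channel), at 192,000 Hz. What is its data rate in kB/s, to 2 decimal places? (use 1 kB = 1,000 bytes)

3456.00 kB/s

Bit rate = 192,000 × 24 × 6 = 27,648,000 bits/s.
27,648,000 / 8 = 3,456,000 B/s = 3456.00 kB/s.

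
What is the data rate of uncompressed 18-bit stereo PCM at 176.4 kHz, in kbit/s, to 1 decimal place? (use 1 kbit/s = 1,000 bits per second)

6350.4 kbit/s

Bit rate = 176,400 × 18 × 2 = 6,350,400 bits/s.
= 6350.4 kbit/s.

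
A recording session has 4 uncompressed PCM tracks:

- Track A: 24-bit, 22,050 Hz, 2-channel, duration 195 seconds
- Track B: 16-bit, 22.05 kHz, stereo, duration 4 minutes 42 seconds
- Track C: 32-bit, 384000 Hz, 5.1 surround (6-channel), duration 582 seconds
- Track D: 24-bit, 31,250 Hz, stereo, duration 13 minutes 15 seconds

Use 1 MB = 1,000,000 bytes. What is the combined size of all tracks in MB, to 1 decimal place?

5563.4 MB

Track A: 22,050 × 195 × 3 × 2 = 25,798,500 bytes.
Track B: 4 minutes 42 seconds = 282 s; 22,050 × 282 × 2 × 2 = 24,872,400 bytes.
Track C: 384,000 × 582 × 4 × 6 = 5,363,712,000 bytes.
Track D: 13 minutes 15 seconds = 795 s; 31,250 × 795 × 3 × 2 = 149,062,500 bytes.
Total = 5,563,445,400 bytes = 5563.4 MB.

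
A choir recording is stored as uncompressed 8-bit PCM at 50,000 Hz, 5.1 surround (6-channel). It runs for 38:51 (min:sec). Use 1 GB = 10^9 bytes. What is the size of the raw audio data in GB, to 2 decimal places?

Duration = 38:51 (min:sec) = 2,331 s.
Bytes = 50,000 samples/s × 2,331 s × 1 bytes/sample × 6 ch = 699,300,000 bytes.
699,300,000 / 1,000,000,000 = 0.70 GB.

0.70 GB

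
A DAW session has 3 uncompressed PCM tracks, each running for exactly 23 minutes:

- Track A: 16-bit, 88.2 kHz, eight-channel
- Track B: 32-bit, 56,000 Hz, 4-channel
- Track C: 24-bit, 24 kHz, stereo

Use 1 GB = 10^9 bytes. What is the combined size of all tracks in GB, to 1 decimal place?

3.4 GB

exactly 23 minutes = 1,380 s.
Track A: 88,200 × 1,380 × 2 × 8 = 1,947,456,000 bytes.
Track B: 56,000 × 1,380 × 4 × 4 = 1,236,480,000 bytes.
Track C: 24,000 × 1,380 × 3 × 2 = 198,720,000 bytes.
Total = 3,382,656,000 bytes = 3.4 GB.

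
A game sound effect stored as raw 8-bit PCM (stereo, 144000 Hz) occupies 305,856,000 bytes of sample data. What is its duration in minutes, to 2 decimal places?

Byte rate = 144,000 × 1 × 2 = 288,000 bytes/s.
Duration = 305,856,000 / 288,000 = 1,062 s.
1,062 s / 60 = 17.70 minutes.

17.70 minutes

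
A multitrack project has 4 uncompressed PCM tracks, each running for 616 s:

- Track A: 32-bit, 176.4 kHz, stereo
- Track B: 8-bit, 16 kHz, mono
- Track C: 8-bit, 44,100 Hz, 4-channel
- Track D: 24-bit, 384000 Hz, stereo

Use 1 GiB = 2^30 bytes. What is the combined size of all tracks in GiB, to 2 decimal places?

Track A: 176,400 × 616 × 4 × 2 = 869,299,200 bytes.
Track B: 16,000 × 616 × 1 × 1 = 9,856,000 bytes.
Track C: 44,100 × 616 × 1 × 4 = 108,662,400 bytes.
Track D: 384,000 × 616 × 3 × 2 = 1,419,264,000 bytes.
Total = 2,407,081,600 bytes = 2.24 GiB.

2.24 GiB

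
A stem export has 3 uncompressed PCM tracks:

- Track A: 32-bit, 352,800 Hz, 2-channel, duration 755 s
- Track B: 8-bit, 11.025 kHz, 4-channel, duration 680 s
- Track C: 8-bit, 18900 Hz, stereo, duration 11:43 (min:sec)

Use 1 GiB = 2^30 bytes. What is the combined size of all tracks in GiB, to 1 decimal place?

2.0 GiB

Track A: 352,800 × 755 × 4 × 2 = 2,130,912,000 bytes.
Track B: 11,025 × 680 × 1 × 4 = 29,988,000 bytes.
Track C: 11:43 (min:sec) = 703 s; 18,900 × 703 × 1 × 2 = 26,573,400 bytes.
Total = 2,187,473,400 bytes = 2.0 GiB.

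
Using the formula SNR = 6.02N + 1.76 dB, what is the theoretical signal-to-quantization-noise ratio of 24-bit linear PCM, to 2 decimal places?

146.24 dB

6.02 × 24 + 1.76 = 146.24 dB.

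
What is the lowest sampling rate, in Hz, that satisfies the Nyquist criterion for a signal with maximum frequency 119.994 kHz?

Minimum sample rate = 2 × 119,994 Hz = 239,988 Hz.

239,988 Hz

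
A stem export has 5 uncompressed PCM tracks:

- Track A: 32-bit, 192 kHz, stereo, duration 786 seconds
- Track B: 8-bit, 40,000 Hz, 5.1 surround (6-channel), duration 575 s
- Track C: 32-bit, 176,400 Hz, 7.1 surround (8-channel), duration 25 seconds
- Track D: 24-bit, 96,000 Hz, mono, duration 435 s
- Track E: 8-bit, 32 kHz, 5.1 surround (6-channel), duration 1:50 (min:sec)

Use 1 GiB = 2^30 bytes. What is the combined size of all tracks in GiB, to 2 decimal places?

Track A: 192,000 × 786 × 4 × 2 = 1,207,296,000 bytes.
Track B: 40,000 × 575 × 1 × 6 = 138,000,000 bytes.
Track C: 176,400 × 25 × 4 × 8 = 141,120,000 bytes.
Track D: 96,000 × 435 × 3 × 1 = 125,280,000 bytes.
Track E: 1:50 (min:sec) = 110 s; 32,000 × 110 × 1 × 6 = 21,120,000 bytes.
Total = 1,632,816,000 bytes = 1.52 GiB.

1.52 GiB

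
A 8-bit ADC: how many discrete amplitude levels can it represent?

256 levels

2^8 = 256.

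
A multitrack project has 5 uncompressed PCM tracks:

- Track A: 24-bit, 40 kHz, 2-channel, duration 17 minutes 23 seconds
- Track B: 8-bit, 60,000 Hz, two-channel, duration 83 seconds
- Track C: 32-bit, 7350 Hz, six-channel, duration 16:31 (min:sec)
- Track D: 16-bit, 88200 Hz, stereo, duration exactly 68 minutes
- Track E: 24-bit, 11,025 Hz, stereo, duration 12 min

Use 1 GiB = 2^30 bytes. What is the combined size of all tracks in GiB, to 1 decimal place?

Track A: 17 minutes 23 seconds = 1,043 s; 40,000 × 1,043 × 3 × 2 = 250,320,000 bytes.
Track B: 60,000 × 83 × 1 × 2 = 9,960,000 bytes.
Track C: 16:31 (min:sec) = 991 s; 7,350 × 991 × 4 × 6 = 174,812,400 bytes.
Track D: exactly 68 minutes = 4,080 s; 88,200 × 4,080 × 2 × 2 = 1,439,424,000 bytes.
Track E: 12 min = 720 s; 11,025 × 720 × 3 × 2 = 47,628,000 bytes.
Total = 1,922,144,400 bytes = 1.8 GiB.

1.8 GiB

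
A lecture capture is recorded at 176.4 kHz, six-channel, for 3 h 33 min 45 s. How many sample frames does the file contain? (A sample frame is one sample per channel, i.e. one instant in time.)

3 h 33 min 45 s = 12,825 s.
176,400 samples/s × 12,825 s = 2,262,330,000 frames.

2,262,330,000 sample frames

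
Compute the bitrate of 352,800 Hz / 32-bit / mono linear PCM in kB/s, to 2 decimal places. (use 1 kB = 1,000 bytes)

1411.20 kB/s

Bit rate = 352,800 × 32 × 1 = 11,289,600 bits/s.
11,289,600 / 8 = 1,411,200 B/s = 1411.20 kB/s.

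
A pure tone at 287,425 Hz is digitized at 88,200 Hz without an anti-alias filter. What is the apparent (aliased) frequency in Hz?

22,825 Hz

Nyquist = 88,200/2 = 44,100 Hz; 287,425 Hz exceeds it.
Alias = |287,425 − 3×88,200| = |287,425 − 264,600| = 22,825 Hz.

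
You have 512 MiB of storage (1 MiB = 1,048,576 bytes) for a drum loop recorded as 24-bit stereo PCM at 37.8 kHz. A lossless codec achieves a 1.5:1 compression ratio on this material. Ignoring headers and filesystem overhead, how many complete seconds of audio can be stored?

3,550 seconds

Uncompressed byte rate = 37,800 × 3 × 2 = 226,800 bytes/s.
After 1.5:1 compression, effective rate ≈ 151200 bytes/s.
Capacity = 512 × 1,048,576 = 536,870,912 bytes.
536,870,912 / effective rate ≈ 3550.73 s → 3,550 seconds.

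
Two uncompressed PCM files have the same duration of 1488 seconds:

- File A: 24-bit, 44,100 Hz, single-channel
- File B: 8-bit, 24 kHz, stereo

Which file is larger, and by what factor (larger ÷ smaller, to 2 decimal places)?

File A, by a factor of 2.76

File A: 44,100 × 3 × 1 = 132,300 bytes/s.
File B: 24,000 × 1 × 2 = 48,000 bytes/s.
File A is larger; ratio = 196,862,400 / 71,424,000 = 2.76.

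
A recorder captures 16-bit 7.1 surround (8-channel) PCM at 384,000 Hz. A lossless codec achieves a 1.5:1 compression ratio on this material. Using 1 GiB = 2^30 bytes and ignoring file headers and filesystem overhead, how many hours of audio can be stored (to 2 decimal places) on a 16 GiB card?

Uncompressed byte rate = 384,000 × 2 × 8 = 6,144,000 bytes/s.
After 1.5:1 compression, effective rate ≈ 4096000 bytes/s.
Capacity = 16 × 1,073,741,824 = 17,179,869,184 bytes.
17,179,869,184 / effective rate ≈ 4194.3 s → 1.17 hours.

1.17 hours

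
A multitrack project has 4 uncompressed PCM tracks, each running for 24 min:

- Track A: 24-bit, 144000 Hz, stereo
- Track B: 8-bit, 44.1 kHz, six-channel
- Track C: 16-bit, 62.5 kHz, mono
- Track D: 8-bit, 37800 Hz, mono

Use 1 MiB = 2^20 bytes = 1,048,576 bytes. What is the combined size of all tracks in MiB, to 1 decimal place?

24 min = 1,440 s.
Track A: 144,000 × 1,440 × 3 × 2 = 1,244,160,000 bytes.
Track B: 44,100 × 1,440 × 1 × 6 = 381,024,000 bytes.
Track C: 62,500 × 1,440 × 2 × 1 = 180,000,000 bytes.
Track D: 37,800 × 1,440 × 1 × 1 = 54,432,000 bytes.
Total = 1,859,616,000 bytes = 1773.5 MiB.

1773.5 MiB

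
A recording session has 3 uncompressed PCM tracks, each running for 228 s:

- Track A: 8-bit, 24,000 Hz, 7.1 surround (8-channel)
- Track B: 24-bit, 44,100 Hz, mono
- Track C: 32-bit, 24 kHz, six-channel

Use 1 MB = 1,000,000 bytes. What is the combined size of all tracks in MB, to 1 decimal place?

Track A: 24,000 × 228 × 1 × 8 = 43,776,000 bytes.
Track B: 44,100 × 228 × 3 × 1 = 30,164,400 bytes.
Track C: 24,000 × 228 × 4 × 6 = 131,328,000 bytes.
Total = 205,268,400 bytes = 205.3 MB.

205.3 MB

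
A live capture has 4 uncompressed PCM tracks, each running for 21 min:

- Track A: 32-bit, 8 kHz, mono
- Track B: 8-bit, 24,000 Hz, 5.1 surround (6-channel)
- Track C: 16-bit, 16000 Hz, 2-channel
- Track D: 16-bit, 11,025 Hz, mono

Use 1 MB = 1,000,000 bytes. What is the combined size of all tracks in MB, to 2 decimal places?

21 min = 1,260 s.
Track A: 8,000 × 1,260 × 4 × 1 = 40,320,000 bytes.
Track B: 24,000 × 1,260 × 1 × 6 = 181,440,000 bytes.
Track C: 16,000 × 1,260 × 2 × 2 = 80,640,000 bytes.
Track D: 11,025 × 1,260 × 2 × 1 = 27,783,000 bytes.
Total = 330,183,000 bytes = 330.18 MB.

330.18 MB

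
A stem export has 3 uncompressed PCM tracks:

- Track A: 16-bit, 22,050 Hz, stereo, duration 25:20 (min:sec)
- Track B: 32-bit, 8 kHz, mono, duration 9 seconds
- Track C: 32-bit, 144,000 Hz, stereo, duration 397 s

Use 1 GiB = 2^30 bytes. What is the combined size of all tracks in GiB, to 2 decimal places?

Track A: 25:20 (min:sec) = 1,520 s; 22,050 × 1,520 × 2 × 2 = 134,064,000 bytes.
Track B: 8,000 × 9 × 4 × 1 = 288,000 bytes.
Track C: 144,000 × 397 × 4 × 2 = 457,344,000 bytes.
Total = 591,696,000 bytes = 0.55 GiB.

0.55 GiB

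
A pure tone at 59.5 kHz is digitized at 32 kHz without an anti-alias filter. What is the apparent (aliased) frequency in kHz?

4.5 kHz

Nyquist = 32,000/2 = 16,000 Hz; 59,500 Hz exceeds it.
Alias = |59,500 − 2×32,000| = |59,500 − 64,000| = 4,500 Hz = 4.5 kHz.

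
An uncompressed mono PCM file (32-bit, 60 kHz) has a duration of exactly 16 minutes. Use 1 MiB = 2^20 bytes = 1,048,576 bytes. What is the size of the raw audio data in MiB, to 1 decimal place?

219.7 MiB

Duration = exactly 16 minutes = 960 s.
Bytes = 60,000 samples/s × 960 s × 4 bytes/sample × 1 ch = 230,400,000 bytes.
230,400,000 / 1,048,576 = 219.7 MiB.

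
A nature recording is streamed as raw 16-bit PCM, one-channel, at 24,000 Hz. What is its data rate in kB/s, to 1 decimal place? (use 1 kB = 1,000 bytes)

Bit rate = 24,000 × 16 × 1 = 384,000 bits/s.
384,000 / 8 = 48,000 B/s = 48.0 kB/s.

48.0 kB/s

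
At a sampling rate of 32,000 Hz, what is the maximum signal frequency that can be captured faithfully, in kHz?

Nyquist frequency = sample rate / 2 = 32,000 / 2 = 16 kHz.

16 kHz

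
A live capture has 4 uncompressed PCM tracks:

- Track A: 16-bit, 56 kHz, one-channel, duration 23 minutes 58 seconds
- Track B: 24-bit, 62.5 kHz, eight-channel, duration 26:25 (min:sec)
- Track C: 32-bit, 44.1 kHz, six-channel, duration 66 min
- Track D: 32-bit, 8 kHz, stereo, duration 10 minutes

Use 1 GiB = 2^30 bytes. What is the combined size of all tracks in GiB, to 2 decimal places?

6.30 GiB

Track A: 23 minutes 58 seconds = 1,438 s; 56,000 × 1,438 × 2 × 1 = 161,056,000 bytes.
Track B: 26:25 (min:sec) = 1,585 s; 62,500 × 1,585 × 3 × 8 = 2,377,500,000 bytes.
Track C: 66 min = 3,960 s; 44,100 × 3,960 × 4 × 6 = 4,191,264,000 bytes.
Track D: 10 minutes = 600 s; 8,000 × 600 × 4 × 2 = 38,400,000 bytes.
Total = 6,768,220,000 bytes = 6.30 GiB.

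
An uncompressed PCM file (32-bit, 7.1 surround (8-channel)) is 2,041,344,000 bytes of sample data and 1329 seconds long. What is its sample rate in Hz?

48,000 Hz

Bytes = sample_rate × seconds × bytes_per_sample × channels.
sample_rate = 2,041,344,000 / (1,329 × 4 × 8) = 2,041,344,000 / 42,528 = 48,000 Hz.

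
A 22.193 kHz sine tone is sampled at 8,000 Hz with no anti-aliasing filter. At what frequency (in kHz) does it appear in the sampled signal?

1.807 kHz

Nyquist = 8,000/2 = 4,000 Hz; 22,193 Hz exceeds it.
Alias = |22,193 − 3×8,000| = |22,193 − 24,000| = 1,807 Hz = 1.807 kHz.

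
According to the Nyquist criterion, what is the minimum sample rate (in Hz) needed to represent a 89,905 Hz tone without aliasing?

Minimum sample rate = 2 × 89,905 Hz = 179,810 Hz.

179,810 Hz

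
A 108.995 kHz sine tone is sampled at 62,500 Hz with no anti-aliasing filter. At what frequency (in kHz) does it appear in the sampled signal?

Nyquist = 62,500/2 = 31,250 Hz; 108,995 Hz exceeds it.
Alias = |108,995 − 2×62,500| = |108,995 − 125,000| = 16,005 Hz = 16.005 kHz.

16.005 kHz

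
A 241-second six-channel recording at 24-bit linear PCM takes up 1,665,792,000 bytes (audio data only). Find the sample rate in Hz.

384,000 Hz

Bytes = sample_rate × seconds × bytes_per_sample × channels.
sample_rate = 1,665,792,000 / (241 × 3 × 6) = 1,665,792,000 / 4,338 = 384,000 Hz.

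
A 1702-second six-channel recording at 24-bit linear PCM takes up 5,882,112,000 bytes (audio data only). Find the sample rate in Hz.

192,000 Hz

Bytes = sample_rate × seconds × bytes_per_sample × channels.
sample_rate = 5,882,112,000 / (1,702 × 3 × 6) = 5,882,112,000 / 30,636 = 192,000 Hz.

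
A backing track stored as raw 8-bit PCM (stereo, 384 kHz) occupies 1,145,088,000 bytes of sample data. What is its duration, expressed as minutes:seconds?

24:51

Byte rate = 384,000 × 1 × 2 = 768,000 bytes/s.
Duration = 1,145,088,000 / 768,000 = 1,491 s.
1,491 s = 24:51.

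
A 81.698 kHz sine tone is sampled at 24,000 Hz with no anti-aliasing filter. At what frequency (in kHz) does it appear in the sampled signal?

9.698 kHz

Nyquist = 24,000/2 = 12,000 Hz; 81,698 Hz exceeds it.
Alias = |81,698 − 3×24,000| = |81,698 − 72,000| = 9,698 Hz = 9.698 kHz.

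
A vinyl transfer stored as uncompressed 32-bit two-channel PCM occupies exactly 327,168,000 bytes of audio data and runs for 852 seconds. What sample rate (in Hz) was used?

48,000 Hz

Bytes = sample_rate × seconds × bytes_per_sample × channels.
sample_rate = 327,168,000 / (852 × 4 × 2) = 327,168,000 / 6,816 = 48,000 Hz.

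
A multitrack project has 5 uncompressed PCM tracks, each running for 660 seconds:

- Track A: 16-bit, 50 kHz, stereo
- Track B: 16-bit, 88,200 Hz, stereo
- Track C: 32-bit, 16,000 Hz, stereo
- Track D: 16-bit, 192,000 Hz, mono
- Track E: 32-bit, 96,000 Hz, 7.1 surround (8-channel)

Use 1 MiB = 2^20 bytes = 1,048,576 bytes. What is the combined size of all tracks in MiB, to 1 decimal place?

Track A: 50,000 × 660 × 2 × 2 = 132,000,000 bytes.
Track B: 88,200 × 660 × 2 × 2 = 232,848,000 bytes.
Track C: 16,000 × 660 × 4 × 2 = 84,480,000 bytes.
Track D: 192,000 × 660 × 2 × 1 = 253,440,000 bytes.
Track E: 96,000 × 660 × 4 × 8 = 2,027,520,000 bytes.
Total = 2,730,288,000 bytes = 2603.8 MiB.

2603.8 MiB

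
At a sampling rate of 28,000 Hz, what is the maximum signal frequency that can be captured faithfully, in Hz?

14,000 Hz

Nyquist frequency = sample rate / 2 = 28,000 / 2 = 14,000 Hz.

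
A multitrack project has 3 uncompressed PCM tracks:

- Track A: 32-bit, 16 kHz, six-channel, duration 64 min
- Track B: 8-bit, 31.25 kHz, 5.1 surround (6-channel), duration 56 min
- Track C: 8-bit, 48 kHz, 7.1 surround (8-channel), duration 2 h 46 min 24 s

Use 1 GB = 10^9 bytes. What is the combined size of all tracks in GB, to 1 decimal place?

Track A: 64 min = 3,840 s; 16,000 × 3,840 × 4 × 6 = 1,474,560,000 bytes.
Track B: 56 min = 3,360 s; 31,250 × 3,360 × 1 × 6 = 630,000,000 bytes.
Track C: 2 h 46 min 24 s = 9,984 s; 48,000 × 9,984 × 1 × 8 = 3,833,856,000 bytes.
Total = 5,938,416,000 bytes = 5.9 GB.

5.9 GB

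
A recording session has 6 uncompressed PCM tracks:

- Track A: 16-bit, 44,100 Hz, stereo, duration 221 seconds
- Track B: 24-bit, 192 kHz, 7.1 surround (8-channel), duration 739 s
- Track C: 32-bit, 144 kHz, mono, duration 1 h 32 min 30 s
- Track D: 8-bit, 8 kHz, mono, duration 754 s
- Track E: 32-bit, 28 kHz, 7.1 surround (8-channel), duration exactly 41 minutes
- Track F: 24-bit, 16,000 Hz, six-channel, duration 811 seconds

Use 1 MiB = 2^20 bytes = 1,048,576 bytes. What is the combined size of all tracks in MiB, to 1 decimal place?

Track A: 44,100 × 221 × 2 × 2 = 38,984,400 bytes.
Track B: 192,000 × 739 × 3 × 8 = 3,405,312,000 bytes.
Track C: 1 h 32 min 30 s = 5,550 s; 144,000 × 5,550 × 4 × 1 = 3,196,800,000 bytes.
Track D: 8,000 × 754 × 1 × 1 = 6,032,000 bytes.
Track E: exactly 41 minutes = 2,460 s; 28,000 × 2,460 × 4 × 8 = 2,204,160,000 bytes.
Track F: 16,000 × 811 × 3 × 6 = 233,568,000 bytes.
Total = 9,084,856,400 bytes = 8664.0 MiB.

8664.0 MiB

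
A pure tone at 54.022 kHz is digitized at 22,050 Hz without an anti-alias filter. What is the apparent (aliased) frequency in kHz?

9.922 kHz

Nyquist = 22,050/2 = 11,025 Hz; 54,022 Hz exceeds it.
Alias = |54,022 − 2×22,050| = |54,022 − 44,100| = 9,922 Hz = 9.922 kHz.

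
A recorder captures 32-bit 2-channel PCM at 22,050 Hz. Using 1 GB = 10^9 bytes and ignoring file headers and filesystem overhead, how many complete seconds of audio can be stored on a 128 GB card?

Uncompressed byte rate = 22,050 × 4 × 2 = 176,400 bytes/s.
Capacity = 128 × 1,000,000,000 = 128,000,000,000 bytes.
128,000,000,000 / 176,400 ≈ 725623.58 s → 725,623 seconds.

725,623 seconds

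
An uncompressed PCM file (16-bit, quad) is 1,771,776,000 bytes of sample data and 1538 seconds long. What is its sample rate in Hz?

Bytes = sample_rate × seconds × bytes_per_sample × channels.
sample_rate = 1,771,776,000 / (1,538 × 2 × 4) = 1,771,776,000 / 12,304 = 144,000 Hz.

144,000 Hz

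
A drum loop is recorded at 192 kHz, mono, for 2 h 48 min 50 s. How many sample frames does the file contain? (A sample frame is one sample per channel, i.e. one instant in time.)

2 h 48 min 50 s = 10,130 s.
192,000 samples/s × 10,130 s = 1,944,960,000 frames.

1,944,960,000 sample frames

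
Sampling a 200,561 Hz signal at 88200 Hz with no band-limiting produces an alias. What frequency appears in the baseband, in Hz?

24,161 Hz

Nyquist = 88,200/2 = 44,100 Hz; 200,561 Hz exceeds it.
Alias = |200,561 − 2×88,200| = |200,561 − 176,400| = 24,161 Hz.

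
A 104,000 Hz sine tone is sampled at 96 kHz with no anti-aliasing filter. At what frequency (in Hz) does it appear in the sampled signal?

Nyquist = 96,000/2 = 48,000 Hz; 104,000 Hz exceeds it.
Alias = |104,000 − 1×96,000| = |104,000 − 96,000| = 8,000 Hz.

8,000 Hz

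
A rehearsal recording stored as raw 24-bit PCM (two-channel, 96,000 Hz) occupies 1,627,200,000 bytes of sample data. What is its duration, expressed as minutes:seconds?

47:05

Byte rate = 96,000 × 3 × 2 = 576,000 bytes/s.
Duration = 1,627,200,000 / 576,000 = 2,825 s.
2,825 s = 47:05.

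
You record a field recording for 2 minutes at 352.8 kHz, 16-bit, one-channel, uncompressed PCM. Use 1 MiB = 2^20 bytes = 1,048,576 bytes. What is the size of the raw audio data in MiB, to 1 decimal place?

Duration = 2 minutes = 120 s.
Bytes = 352,800 samples/s × 120 s × 2 bytes/sample × 1 ch = 84,672,000 bytes.
84,672,000 / 1,048,576 = 80.7 MiB.

80.7 MiB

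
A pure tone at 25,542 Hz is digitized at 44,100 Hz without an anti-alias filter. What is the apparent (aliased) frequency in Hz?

18,558 Hz

Nyquist = 44,100/2 = 22,050 Hz; 25,542 Hz exceeds it.
Alias = |25,542 − 1×44,100| = |25,542 − 44,100| = 18,558 Hz.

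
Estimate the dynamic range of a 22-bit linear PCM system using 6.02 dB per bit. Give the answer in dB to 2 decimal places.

22 × 6.02 = 132.44 dB.

132.44 dB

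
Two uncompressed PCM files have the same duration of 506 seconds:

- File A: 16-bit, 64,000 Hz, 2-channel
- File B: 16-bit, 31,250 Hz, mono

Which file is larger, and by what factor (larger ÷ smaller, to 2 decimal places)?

File A, by a factor of 4.10

File A: 64,000 × 2 × 2 = 256,000 bytes/s.
File B: 31,250 × 2 × 1 = 62,500 bytes/s.
File A is larger; ratio = 129,536,000 / 31,625,000 = 4.10.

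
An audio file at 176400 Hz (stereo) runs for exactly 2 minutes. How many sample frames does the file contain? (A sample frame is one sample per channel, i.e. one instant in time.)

exactly 2 minutes = 120 s.
176,400 samples/s × 120 s = 21,168,000 frames.

21,168,000 sample frames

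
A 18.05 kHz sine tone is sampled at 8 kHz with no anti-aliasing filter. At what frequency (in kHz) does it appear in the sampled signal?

2.05 kHz

Nyquist = 8,000/2 = 4,000 Hz; 18,050 Hz exceeds it.
Alias = |18,050 − 2×8,000| = |18,050 − 16,000| = 2,050 Hz = 2.05 kHz.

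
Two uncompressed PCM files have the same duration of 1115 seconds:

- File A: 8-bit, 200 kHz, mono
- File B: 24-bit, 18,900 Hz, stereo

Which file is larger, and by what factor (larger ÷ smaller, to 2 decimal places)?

File A: 200,000 × 1 × 1 = 200,000 bytes/s.
File B: 18,900 × 3 × 2 = 113,400 bytes/s.
File A is larger; ratio = 223,000,000 / 126,441,000 = 1.76.

File A, by a factor of 1.76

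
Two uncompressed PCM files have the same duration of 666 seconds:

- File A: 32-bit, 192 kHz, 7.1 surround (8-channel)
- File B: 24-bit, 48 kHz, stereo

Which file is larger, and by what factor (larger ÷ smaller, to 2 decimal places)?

File A, by a factor of 21.33

File A: 192,000 × 4 × 8 = 6,144,000 bytes/s.
File B: 48,000 × 3 × 2 = 288,000 bytes/s.
File A is larger; ratio = 4,091,904,000 / 191,808,000 = 21.33.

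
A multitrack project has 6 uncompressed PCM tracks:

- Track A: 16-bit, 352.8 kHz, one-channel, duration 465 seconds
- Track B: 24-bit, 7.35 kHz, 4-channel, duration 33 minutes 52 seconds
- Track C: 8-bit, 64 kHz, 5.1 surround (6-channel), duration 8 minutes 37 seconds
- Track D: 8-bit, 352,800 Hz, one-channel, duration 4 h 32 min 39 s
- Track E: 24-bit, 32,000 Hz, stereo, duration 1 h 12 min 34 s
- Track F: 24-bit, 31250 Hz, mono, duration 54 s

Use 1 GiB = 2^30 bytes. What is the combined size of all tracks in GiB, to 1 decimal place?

Track A: 352,800 × 465 × 2 × 1 = 328,104,000 bytes.
Track B: 33 minutes 52 seconds = 2,032 s; 7,350 × 2,032 × 3 × 4 = 179,222,400 bytes.
Track C: 8 minutes 37 seconds = 517 s; 64,000 × 517 × 1 × 6 = 198,528,000 bytes.
Track D: 4 h 32 min 39 s = 16,359 s; 352,800 × 16,359 × 1 × 1 = 5,771,455,200 bytes.
Track E: 1 h 12 min 34 s = 4,354 s; 32,000 × 4,354 × 3 × 2 = 835,968,000 bytes.
Track F: 31,250 × 54 × 3 × 1 = 5,062,500 bytes.
Total = 7,318,340,100 bytes = 6.8 GiB.

6.8 GiB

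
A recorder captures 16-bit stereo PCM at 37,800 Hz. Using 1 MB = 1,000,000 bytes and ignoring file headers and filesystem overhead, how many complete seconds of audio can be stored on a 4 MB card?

Uncompressed byte rate = 37,800 × 2 × 2 = 151,200 bytes/s.
Capacity = 4 × 1,000,000 = 4,000,000 bytes.
4,000,000 / 151,200 ≈ 26.46 s → 26 seconds.

26 seconds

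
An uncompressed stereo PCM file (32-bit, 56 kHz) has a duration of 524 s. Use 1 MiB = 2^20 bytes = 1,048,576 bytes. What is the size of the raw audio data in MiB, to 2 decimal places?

223.88 MiB

Bytes = 56,000 samples/s × 524 s × 4 bytes/sample × 2 ch = 234,752,000 bytes.
234,752,000 / 1,048,576 = 223.88 MiB.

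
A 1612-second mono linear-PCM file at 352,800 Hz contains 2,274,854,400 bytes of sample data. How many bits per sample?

Bytes per sample = 2,274,854,400 / (352,800 × 1,612 × 1) = 2,274,854,400 / 568,713,600 = 4.
Bit depth = 4 × 8 = 32 bits.

32 bits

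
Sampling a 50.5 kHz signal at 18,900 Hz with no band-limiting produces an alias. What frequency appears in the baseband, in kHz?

Nyquist = 18,900/2 = 9,450 Hz; 50,500 Hz exceeds it.
Alias = |50,500 − 3×18,900| = |50,500 − 56,700| = 6,200 Hz = 6.2 kHz.

6.2 kHz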